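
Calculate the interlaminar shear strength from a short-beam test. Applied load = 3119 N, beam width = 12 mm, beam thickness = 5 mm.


ILSS = 3F/(4bh) = 3*3119/(4*12*5) = 38.99 MPa

38.99 MPa


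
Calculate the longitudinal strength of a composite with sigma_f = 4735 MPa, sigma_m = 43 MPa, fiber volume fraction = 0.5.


sigma_1 = sigma_f*Vf + sigma_m*(1-Vf) = 4735*0.5 + 43*0.5 = 2389.0 MPa

2389.0 MPa


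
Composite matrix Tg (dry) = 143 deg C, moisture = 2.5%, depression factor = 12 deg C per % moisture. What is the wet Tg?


Tg_wet = Tg_dry - k*moisture = 143 - 12*2.5 = 113.0 deg C

113.0 deg C


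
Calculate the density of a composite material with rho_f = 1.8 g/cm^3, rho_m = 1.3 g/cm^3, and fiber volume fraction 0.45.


rho_c = rho_f*Vf + rho_m*(1-Vf) = 1.8*0.45 + 1.3*0.55 = 1.525 g/cm^3

1.525 g/cm^3


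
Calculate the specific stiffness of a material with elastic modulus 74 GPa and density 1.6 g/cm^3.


Specific stiffness = E/rho = 74/1.6 = 46.3 GPa/(g/cm^3)

46.3 GPa/(g/cm^3)


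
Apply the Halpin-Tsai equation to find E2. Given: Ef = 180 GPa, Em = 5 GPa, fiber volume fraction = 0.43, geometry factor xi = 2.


eta = (Ef/Em - 1)/(Ef/Em + xi) = (36.0 - 1)/(36.0 + 2) = 0.9211
E2 = Em*(1+xi*eta*Vf)/(1-eta*Vf) = 14.84 GPa

14.84 GPa


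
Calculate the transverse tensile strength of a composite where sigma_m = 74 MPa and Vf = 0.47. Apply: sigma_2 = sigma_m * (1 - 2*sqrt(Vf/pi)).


factor = 1 - 2*sqrt(0.47/pi) = 0.2264
sigma_2 = 74 * 0.2264 = 16.76 MPa

16.76 MPa


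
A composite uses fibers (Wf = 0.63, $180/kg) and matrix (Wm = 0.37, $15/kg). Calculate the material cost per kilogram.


Cost = cost_f*Wf + cost_m*Wm = 180*0.63 + 15*0.37 = $118.95/kg

$118.95/kg


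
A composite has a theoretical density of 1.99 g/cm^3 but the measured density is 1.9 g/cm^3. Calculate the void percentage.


Void% = (rho_theo - rho_actual)/rho_theo * 100 = (1.99 - 1.9)/1.99 * 100 = 4.52%

4.52%


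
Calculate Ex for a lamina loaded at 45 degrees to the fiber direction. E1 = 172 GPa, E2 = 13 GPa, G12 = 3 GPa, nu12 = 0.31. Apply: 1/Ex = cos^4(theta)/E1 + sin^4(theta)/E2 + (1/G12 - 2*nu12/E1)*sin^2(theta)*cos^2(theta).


cos^4(45) = 0.25, sin^4(45) = 0.25, sin^2(45)*cos^2(45) = 0.25
1/G12 - 2*nu12/E1 = 1/3 - 2*0.31/172 = 0.329729 GPa^-1
1/Ex = 0.25/172 + 0.25/13 + 0.329729*0.25 = 0.1031164 GPa^-1
Ex = 9.7 GPa

9.7 GPa


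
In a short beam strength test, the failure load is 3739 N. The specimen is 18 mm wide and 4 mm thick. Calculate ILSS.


ILSS = 3F/(4bh) = 3*3739/(4*18*4) = 38.95 MPa

38.95 MPa


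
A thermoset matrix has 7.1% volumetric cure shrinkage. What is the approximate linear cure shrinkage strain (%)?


Linear shrinkage ≈ vol_shrink/3 = 7.1/3 = 2.367%

2.367%


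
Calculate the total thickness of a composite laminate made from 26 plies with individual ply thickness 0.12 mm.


h = n * t_ply = 26 * 0.12 = 3.12 mm

3.12 mm


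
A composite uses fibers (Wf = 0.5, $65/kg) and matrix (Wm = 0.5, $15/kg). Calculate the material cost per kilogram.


Cost = cost_f*Wf + cost_m*Wm = 65*0.5 + 15*0.5 = $40.0/kg

$40.0/kg


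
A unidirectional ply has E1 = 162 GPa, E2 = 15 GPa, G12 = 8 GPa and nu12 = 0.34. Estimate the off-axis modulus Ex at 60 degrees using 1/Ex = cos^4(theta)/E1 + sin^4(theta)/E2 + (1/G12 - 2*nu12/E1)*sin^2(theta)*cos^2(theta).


cos^4(60) = 0.0625, sin^4(60) = 0.5625, sin^2(60)*cos^2(60) = 0.1875
1/G12 - 2*nu12/E1 = 1/8 - 2*0.34/162 = 0.120802 GPa^-1
1/Ex = 0.0625/162 + 0.5625/15 + 0.120802*0.1875 = 0.0605363 GPa^-1
Ex = 16.52 GPa

16.52 GPa


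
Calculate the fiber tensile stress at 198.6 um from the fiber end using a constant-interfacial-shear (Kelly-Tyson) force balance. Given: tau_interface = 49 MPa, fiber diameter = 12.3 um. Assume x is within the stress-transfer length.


Force balance: sigma_f * (pi*d^2/4) = tau * (pi*d) * x  ->  sigma_f = 4 * tau * x / d
sigma_f = 4 * 49 * 198.6 / 12.3 = 3164.7 MPa

3164.7 MPa


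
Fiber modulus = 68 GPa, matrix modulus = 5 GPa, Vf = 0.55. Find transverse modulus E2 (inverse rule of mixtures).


1/E2 = Vf/Ef + (1-Vf)/Em = 0.55/68 + 0.45/5
E2 = 10.19 GPa

10.19 GPa


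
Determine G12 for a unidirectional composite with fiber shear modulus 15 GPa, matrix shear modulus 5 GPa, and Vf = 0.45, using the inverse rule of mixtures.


1/G12 = Vf/Gf + (1-Vf)/Gm = 0.45/15 + 0.55/5
G12 = 7.14 GPa

7.14 GPa


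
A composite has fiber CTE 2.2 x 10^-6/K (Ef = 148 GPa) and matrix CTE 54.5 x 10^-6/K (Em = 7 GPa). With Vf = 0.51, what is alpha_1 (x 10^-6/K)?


E1 = Ef*Vf + Em*(1-Vf) = 78.91
alpha_1 = (alpha_f*Ef*Vf + alpha_m*Em*(1-Vf))/E1 = 4.47 x 10^-6/K

4.47 x 10^-6/K


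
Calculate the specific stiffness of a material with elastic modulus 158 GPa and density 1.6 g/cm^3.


Specific stiffness = E/rho = 158/1.6 = 98.8 GPa/(g/cm^3)

98.8 GPa/(g/cm^3)


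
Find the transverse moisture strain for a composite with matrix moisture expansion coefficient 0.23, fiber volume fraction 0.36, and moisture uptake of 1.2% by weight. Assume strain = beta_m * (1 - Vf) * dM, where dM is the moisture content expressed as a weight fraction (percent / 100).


dM = 1.2/100 = 0.012
strain = beta_m * (1-Vf) * dM = 0.23 * 0.64 * 0.012 = 0.0017664

0.0017664


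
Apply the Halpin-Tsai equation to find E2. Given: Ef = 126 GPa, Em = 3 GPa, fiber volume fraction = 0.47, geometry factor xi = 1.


eta = (Ef/Em - 1)/(Ef/Em + xi) = (42.0 - 1)/(42.0 + 1) = 0.9535
E2 = Em*(1+xi*eta*Vf)/(1-eta*Vf) = 7.87 GPa

7.87 GPa


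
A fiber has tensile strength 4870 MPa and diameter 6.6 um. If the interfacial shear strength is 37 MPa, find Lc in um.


Lc = sigma_f * d / (2 * tau_i) = 4870 * 6.6 / (2 * 37) = 434.4 um

434.4 um


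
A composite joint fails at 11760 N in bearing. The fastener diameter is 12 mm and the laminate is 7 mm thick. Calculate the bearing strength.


sigma_br = F/(d*h) = 11760/(12*7) = 140.0 MPa

140.0 MPa


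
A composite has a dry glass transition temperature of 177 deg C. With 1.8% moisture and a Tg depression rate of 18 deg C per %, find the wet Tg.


Tg_wet = Tg_dry - k*moisture = 177 - 18*1.8 = 144.6 deg C

144.6 deg C


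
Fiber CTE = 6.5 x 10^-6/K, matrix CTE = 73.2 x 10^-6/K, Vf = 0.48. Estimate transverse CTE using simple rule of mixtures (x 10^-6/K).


alpha_2 = alpha_f*Vf + alpha_m*(1-Vf) = 6.5*0.48 + 73.2*0.52 = 41.2 x 10^-6/K

41.2 x 10^-6/K


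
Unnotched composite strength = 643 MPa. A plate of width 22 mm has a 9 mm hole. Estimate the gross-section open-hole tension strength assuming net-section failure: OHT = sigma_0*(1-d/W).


OHT = sigma_0*(1-d/W) = 643*(1-9/22) = 380.0 MPa

380.0 MPa


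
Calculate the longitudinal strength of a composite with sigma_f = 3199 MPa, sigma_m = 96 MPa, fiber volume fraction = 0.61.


sigma_1 = sigma_f*Vf + sigma_m*(1-Vf) = 3199*0.61 + 96*0.39 = 1988.8 MPa

1988.8 MPa


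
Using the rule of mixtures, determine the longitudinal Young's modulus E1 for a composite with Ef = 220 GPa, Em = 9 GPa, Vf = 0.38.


E1 = Ef*Vf + Em*(1-Vf) = 220*0.38 + 9*0.62 = 89.18 GPa

89.18 GPa


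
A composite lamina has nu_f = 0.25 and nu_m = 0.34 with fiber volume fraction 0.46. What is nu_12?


nu_12 = nu_f*Vf + nu_m*(1-Vf) = 0.25*0.46 + 0.34*0.54 = 0.2986

0.2986


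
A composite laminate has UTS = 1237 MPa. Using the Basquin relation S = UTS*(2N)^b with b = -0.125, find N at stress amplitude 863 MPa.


N = 0.5 * (S/UTS)^(1/b) = 0.5 * (863/1237)^(1/-0.125) = 8.9093 cycles

8.9093 cycles


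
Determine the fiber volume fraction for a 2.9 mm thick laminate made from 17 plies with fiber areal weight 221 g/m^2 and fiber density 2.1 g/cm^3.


Vf = n * FAW / (rho_f * h * 1000) = 17 * 221 / (2.1 * 2.9 * 1000) = 0.6169

0.6169


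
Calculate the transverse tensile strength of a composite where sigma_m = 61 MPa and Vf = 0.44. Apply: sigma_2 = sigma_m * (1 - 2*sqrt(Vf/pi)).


factor = 1 - 2*sqrt(0.44/pi) = 0.2515
sigma_2 = 61 * 0.2515 = 15.34 MPa

15.34 MPa


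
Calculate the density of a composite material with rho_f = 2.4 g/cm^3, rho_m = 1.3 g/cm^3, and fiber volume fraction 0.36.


rho_c = rho_f*Vf + rho_m*(1-Vf) = 2.4*0.36 + 1.3*0.64 = 1.696 g/cm^3

1.696 g/cm^3


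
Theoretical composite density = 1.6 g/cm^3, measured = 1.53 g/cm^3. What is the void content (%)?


Void% = (rho_theo - rho_actual)/rho_theo * 100 = (1.6 - 1.53)/1.6 * 100 = 4.38%

4.38%


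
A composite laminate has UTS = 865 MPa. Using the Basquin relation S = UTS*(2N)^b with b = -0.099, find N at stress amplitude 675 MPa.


N = 0.5 * (S/UTS)^(1/b) = 0.5 * (675/865)^(1/-0.099) = 6.1231 cycles

6.1231 cycles


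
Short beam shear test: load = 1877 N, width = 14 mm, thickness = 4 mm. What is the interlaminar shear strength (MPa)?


ILSS = 3F/(4bh) = 3*1877/(4*14*4) = 25.14 MPa

25.14 MPa


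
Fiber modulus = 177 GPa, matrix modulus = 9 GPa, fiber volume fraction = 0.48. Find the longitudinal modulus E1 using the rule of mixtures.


E1 = Ef*Vf + Em*(1-Vf) = 177*0.48 + 9*0.52 = 89.64 GPa

89.64 GPa


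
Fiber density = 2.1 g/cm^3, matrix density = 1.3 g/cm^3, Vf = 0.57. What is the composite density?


rho_c = rho_f*Vf + rho_m*(1-Vf) = 2.1*0.57 + 1.3*0.43 = 1.756 g/cm^3

1.756 g/cm^3


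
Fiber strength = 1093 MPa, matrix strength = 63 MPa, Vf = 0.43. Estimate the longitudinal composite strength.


sigma_1 = sigma_f*Vf + sigma_m*(1-Vf) = 1093*0.43 + 63*0.57 = 505.9 MPa

505.9 MPa


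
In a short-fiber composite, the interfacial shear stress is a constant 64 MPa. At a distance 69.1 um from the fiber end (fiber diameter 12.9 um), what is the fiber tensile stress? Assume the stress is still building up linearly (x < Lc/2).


Force balance: sigma_f * (pi*d^2/4) = tau * (pi*d) * x  ->  sigma_f = 4 * tau * x / d
sigma_f = 4 * 64 * 69.1 / 12.9 = 1371.3 MPa

1371.3 MPa


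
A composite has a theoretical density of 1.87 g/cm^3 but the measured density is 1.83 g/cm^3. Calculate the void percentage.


Void% = (rho_theo - rho_actual)/rho_theo * 100 = (1.87 - 1.83)/1.87 * 100 = 2.14%

2.14%


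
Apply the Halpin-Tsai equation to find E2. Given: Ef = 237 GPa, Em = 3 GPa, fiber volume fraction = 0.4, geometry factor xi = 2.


eta = (Ef/Em - 1)/(Ef/Em + xi) = (79.0 - 1)/(79.0 + 2) = 0.963
E2 = Em*(1+xi*eta*Vf)/(1-eta*Vf) = 8.64 GPa

8.64 GPa


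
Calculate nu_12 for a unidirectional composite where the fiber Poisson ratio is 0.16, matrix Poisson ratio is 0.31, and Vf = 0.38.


nu_12 = nu_f*Vf + nu_m*(1-Vf) = 0.16*0.38 + 0.31*0.62 = 0.253

0.253


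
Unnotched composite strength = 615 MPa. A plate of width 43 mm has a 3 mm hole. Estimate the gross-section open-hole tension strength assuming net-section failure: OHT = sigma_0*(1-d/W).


OHT = sigma_0*(1-d/W) = 615*(1-3/43) = 572.1 MPa

572.1 MPa


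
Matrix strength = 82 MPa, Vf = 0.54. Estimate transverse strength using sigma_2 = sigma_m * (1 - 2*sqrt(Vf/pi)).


factor = 1 - 2*sqrt(0.54/pi) = 0.1708
sigma_2 = 82 * 0.1708 = 14.01 MPa

14.01 MPa


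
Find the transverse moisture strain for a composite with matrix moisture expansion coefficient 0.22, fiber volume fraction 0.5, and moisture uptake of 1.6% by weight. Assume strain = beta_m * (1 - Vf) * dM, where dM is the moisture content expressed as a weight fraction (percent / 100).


dM = 1.6/100 = 0.016
strain = beta_m * (1-Vf) * dM = 0.22 * 0.5 * 0.016 = 0.00176

0.00176


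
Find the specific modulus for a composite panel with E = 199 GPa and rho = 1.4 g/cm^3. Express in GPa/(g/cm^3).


Specific stiffness = E/rho = 199/1.4 = 142.1 GPa/(g/cm^3)

142.1 GPa/(g/cm^3)


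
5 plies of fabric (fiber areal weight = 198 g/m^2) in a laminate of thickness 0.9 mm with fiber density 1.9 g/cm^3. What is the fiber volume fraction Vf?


Vf = n * FAW / (rho_f * h * 1000) = 5 * 198 / (1.9 * 0.9 * 1000) = 0.5789

0.5789


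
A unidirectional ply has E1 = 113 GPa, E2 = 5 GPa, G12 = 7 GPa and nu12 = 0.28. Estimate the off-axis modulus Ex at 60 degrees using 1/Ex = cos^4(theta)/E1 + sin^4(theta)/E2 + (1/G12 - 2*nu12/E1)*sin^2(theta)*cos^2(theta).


cos^4(60) = 0.0625, sin^4(60) = 0.5625, sin^2(60)*cos^2(60) = 0.1875
1/G12 - 2*nu12/E1 = 1/7 - 2*0.28/113 = 0.137901 GPa^-1
1/Ex = 0.0625/113 + 0.5625/5 + 0.137901*0.1875 = 0.1389096 GPa^-1
Ex = 7.2 GPa

7.2 GPa


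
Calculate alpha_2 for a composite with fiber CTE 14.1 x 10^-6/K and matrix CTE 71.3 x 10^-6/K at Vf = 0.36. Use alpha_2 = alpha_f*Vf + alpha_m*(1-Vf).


alpha_2 = alpha_f*Vf + alpha_m*(1-Vf) = 14.1*0.36 + 71.3*0.64 = 50.7 x 10^-6/K

50.7 x 10^-6/K


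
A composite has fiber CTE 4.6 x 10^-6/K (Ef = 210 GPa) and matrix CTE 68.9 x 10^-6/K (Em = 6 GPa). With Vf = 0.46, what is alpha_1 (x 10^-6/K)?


E1 = Ef*Vf + Em*(1-Vf) = 99.84
alpha_1 = (alpha_f*Ef*Vf + alpha_m*Em*(1-Vf))/E1 = 6.69 x 10^-6/K

6.69 x 10^-6/K


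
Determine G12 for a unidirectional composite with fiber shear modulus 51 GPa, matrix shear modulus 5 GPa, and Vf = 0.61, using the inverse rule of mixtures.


1/G12 = Vf/Gf + (1-Vf)/Gm = 0.61/51 + 0.39/5
G12 = 11.12 GPa

11.12 GPa


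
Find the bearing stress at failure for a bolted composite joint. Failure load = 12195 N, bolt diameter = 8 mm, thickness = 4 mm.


sigma_br = F/(d*h) = 12195/(8*4) = 381.1 MPa

381.1 MPa


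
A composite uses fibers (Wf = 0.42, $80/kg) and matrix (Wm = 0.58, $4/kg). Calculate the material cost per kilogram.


Cost = cost_f*Wf + cost_m*Wm = 80*0.42 + 4*0.58 = $35.92/kg

$35.92/kg


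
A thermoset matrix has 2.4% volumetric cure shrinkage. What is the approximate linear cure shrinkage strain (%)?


Linear shrinkage ≈ vol_shrink/3 = 2.4/3 = 0.8%

0.8%


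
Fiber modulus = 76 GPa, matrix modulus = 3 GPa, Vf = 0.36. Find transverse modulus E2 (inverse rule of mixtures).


1/E2 = Vf/Ef + (1-Vf)/Em = 0.36/76 + 0.64/3
E2 = 4.59 GPa

4.59 GPa


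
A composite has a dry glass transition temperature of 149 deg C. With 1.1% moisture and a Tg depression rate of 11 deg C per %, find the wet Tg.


Tg_wet = Tg_dry - k*moisture = 149 - 11*1.1 = 136.9 deg C

136.9 deg C


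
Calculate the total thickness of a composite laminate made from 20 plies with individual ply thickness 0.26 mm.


h = n * t_ply = 20 * 0.26 = 5.2 mm

5.2 mm


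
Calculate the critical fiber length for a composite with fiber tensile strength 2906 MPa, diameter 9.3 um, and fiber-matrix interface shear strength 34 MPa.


Lc = sigma_f * d / (2 * tau_i) = 2906 * 9.3 / (2 * 34) = 397.4 um

397.4 um


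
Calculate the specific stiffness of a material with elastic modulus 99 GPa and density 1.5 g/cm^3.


Specific stiffness = E/rho = 99/1.5 = 66.0 GPa/(g/cm^3)

66.0 GPa/(g/cm^3)


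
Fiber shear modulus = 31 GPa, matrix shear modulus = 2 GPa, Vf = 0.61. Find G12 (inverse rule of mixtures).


1/G12 = Vf/Gf + (1-Vf)/Gm = 0.61/31 + 0.39/2
G12 = 4.66 GPa

4.66 GPa


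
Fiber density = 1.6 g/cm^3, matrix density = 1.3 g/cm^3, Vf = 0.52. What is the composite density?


rho_c = rho_f*Vf + rho_m*(1-Vf) = 1.6*0.52 + 1.3*0.48 = 1.456 g/cm^3

1.456 g/cm^3


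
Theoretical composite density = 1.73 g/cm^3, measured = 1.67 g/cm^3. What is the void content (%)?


Void% = (rho_theo - rho_actual)/rho_theo * 100 = (1.73 - 1.67)/1.73 * 100 = 3.47%

3.47%


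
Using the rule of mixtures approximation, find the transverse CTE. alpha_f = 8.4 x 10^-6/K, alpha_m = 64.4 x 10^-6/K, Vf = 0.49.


alpha_2 = alpha_f*Vf + alpha_m*(1-Vf) = 8.4*0.49 + 64.4*0.51 = 37.0 x 10^-6/K

37.0 x 10^-6/K


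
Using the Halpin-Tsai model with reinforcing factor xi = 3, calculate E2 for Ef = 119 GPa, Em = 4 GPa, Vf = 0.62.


eta = (Ef/Em - 1)/(Ef/Em + xi) = (29.75 - 1)/(29.75 + 3) = 0.8779
E2 = Em*(1+xi*eta*Vf)/(1-eta*Vf) = 23.11 GPa

23.11 GPa


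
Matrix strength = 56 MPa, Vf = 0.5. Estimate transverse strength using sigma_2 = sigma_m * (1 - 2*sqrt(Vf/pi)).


factor = 1 - 2*sqrt(0.5/pi) = 0.2021
sigma_2 = 56 * 0.2021 = 11.32 MPa

11.32 MPa


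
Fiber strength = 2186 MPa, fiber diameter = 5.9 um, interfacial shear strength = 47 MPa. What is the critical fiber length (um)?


Lc = sigma_f * d / (2 * tau_i) = 2186 * 5.9 / (2 * 47) = 137.2 um

137.2 um


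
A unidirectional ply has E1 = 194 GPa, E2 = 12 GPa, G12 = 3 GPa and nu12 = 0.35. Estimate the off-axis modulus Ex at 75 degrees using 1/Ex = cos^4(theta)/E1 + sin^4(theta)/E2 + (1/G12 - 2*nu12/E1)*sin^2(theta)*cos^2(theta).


cos^4(75) = 0.004487, sin^4(75) = 0.870513, sin^2(75)*cos^2(75) = 0.0625
1/G12 - 2*nu12/E1 = 1/3 - 2*0.35/194 = 0.329725 GPa^-1
1/Ex = 0.004487/194 + 0.870513/12 + 0.329725*0.0625 = 0.0931737 GPa^-1
Ex = 10.73 GPa

10.73 GPa


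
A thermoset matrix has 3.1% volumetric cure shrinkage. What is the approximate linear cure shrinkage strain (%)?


Linear shrinkage ≈ vol_shrink/3 = 3.1/3 = 1.033%

1.033%


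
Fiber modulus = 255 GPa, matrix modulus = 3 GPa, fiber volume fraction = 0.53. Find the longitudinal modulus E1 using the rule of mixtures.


E1 = Ef*Vf + Em*(1-Vf) = 255*0.53 + 3*0.47 = 136.56 GPa

136.56 GPa


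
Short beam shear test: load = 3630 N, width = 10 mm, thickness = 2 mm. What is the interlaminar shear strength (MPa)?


ILSS = 3F/(4bh) = 3*3630/(4*10*2) = 136.13 MPa

136.13 MPa


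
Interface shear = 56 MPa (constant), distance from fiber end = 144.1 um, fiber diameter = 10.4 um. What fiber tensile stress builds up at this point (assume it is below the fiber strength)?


Force balance: sigma_f * (pi*d^2/4) = tau * (pi*d) * x  ->  sigma_f = 4 * tau * x / d
sigma_f = 4 * 56 * 144.1 / 10.4 = 3103.7 MPa

3103.7 MPa


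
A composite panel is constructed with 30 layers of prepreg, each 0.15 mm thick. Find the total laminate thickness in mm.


h = n * t_ply = 30 * 0.15 = 4.5 mm

4.5 mm


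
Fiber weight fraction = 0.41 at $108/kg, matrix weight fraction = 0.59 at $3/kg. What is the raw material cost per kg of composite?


Cost = cost_f*Wf + cost_m*Wm = 108*0.41 + 3*0.59 = $46.05/kg

$46.05/kg


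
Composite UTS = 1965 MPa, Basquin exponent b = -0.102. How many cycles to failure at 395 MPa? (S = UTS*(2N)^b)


N = 0.5 * (S/UTS)^(1/b) = 0.5 * (395/1965)^(1/-0.102) = 3.3885e+06 cycles

3.3885e+06 cycles


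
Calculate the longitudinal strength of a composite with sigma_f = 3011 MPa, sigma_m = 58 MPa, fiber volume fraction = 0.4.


sigma_1 = sigma_f*Vf + sigma_m*(1-Vf) = 3011*0.4 + 58*0.6 = 1239.2 MPa

1239.2 MPa


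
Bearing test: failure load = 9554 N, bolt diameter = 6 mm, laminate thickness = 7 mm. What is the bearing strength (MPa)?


sigma_br = F/(d*h) = 9554/(6*7) = 227.5 MPa

227.5 MPa


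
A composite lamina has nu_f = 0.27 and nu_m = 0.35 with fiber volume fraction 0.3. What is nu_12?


nu_12 = nu_f*Vf + nu_m*(1-Vf) = 0.27*0.3 + 0.35*0.7 = 0.326

0.326


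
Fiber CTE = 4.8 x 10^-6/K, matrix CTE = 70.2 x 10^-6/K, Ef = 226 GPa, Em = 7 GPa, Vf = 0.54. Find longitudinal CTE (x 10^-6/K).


E1 = Ef*Vf + Em*(1-Vf) = 125.26
alpha_1 = (alpha_f*Ef*Vf + alpha_m*Em*(1-Vf))/E1 = 6.48 x 10^-6/K

6.48 x 10^-6/K


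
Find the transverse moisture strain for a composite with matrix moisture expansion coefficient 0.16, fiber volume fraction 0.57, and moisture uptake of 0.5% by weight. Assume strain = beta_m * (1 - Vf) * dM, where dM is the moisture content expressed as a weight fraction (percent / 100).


dM = 0.5/100 = 0.005
strain = beta_m * (1-Vf) * dM = 0.16 * 0.43 * 0.005 = 0.000344

0.000344


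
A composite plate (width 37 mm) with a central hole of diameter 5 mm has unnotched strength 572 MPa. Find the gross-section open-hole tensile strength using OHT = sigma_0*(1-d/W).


OHT = sigma_0*(1-d/W) = 572*(1-5/37) = 494.7 MPa

494.7 MPa


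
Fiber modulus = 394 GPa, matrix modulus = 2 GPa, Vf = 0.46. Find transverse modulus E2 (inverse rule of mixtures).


1/E2 = Vf/Ef + (1-Vf)/Em = 0.46/394 + 0.54/2
E2 = 3.69 GPa

3.69 GPa


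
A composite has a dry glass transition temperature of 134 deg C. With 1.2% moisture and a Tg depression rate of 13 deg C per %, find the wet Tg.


Tg_wet = Tg_dry - k*moisture = 134 - 13*1.2 = 118.4 deg C

118.4 deg C


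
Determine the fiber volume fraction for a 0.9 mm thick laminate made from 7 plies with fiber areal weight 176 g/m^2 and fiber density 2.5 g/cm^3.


Vf = n * FAW / (rho_f * h * 1000) = 7 * 176 / (2.5 * 0.9 * 1000) = 0.5476

0.5476


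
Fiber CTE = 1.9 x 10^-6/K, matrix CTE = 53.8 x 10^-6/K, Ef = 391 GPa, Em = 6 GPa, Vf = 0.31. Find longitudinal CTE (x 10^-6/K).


E1 = Ef*Vf + Em*(1-Vf) = 125.35
alpha_1 = (alpha_f*Ef*Vf + alpha_m*Em*(1-Vf))/E1 = 3.61 x 10^-6/K

3.61 x 10^-6/K


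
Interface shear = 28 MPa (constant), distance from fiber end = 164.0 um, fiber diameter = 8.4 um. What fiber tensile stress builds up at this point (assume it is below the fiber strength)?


Force balance: sigma_f * (pi*d^2/4) = tau * (pi*d) * x  ->  sigma_f = 4 * tau * x / d
sigma_f = 4 * 28 * 164.0 / 8.4 = 2186.7 MPa

2186.7 MPa


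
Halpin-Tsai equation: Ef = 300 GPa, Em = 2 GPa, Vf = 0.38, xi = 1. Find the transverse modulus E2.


eta = (Ef/Em - 1)/(Ef/Em + xi) = (150.0 - 1)/(150.0 + 1) = 0.9868
E2 = Em*(1+xi*eta*Vf)/(1-eta*Vf) = 4.4 GPa

4.4 GPa


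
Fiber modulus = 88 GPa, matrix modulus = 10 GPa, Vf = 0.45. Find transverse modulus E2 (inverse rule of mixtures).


1/E2 = Vf/Ef + (1-Vf)/Em = 0.45/88 + 0.55/10
E2 = 16.64 GPa

16.64 GPa


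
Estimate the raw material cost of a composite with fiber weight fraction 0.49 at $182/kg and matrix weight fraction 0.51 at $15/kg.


Cost = cost_f*Wf + cost_m*Wm = 182*0.49 + 15*0.51 = $96.83/kg

$96.83/kg


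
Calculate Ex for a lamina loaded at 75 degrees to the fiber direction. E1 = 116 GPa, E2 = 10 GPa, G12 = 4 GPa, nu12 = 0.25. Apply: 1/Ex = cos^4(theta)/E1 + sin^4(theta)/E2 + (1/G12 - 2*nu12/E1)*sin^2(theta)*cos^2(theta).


cos^4(75) = 0.004487, sin^4(75) = 0.870513, sin^2(75)*cos^2(75) = 0.0625
1/G12 - 2*nu12/E1 = 1/4 - 2*0.25/116 = 0.24569 GPa^-1
1/Ex = 0.004487/116 + 0.870513/10 + 0.24569*0.0625 = 0.1024456 GPa^-1
Ex = 9.76 GPa

9.76 GPa


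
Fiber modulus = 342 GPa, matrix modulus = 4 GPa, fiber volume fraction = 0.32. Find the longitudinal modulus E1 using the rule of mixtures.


E1 = Ef*Vf + Em*(1-Vf) = 342*0.32 + 4*0.68 = 112.16 GPa

112.16 GPa


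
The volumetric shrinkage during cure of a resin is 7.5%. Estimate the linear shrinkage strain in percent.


Linear shrinkage ≈ vol_shrink/3 = 7.5/3 = 2.5%

2.5%


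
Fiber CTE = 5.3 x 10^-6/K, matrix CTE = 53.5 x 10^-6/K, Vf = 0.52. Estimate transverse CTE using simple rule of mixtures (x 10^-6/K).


alpha_2 = alpha_f*Vf + alpha_m*(1-Vf) = 5.3*0.52 + 53.5*0.48 = 28.4 x 10^-6/K

28.4 x 10^-6/K


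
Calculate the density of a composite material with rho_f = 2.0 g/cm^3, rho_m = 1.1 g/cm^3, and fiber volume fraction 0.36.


rho_c = rho_f*Vf + rho_m*(1-Vf) = 2.0*0.36 + 1.1*0.64 = 1.424 g/cm^3

1.424 g/cm^3


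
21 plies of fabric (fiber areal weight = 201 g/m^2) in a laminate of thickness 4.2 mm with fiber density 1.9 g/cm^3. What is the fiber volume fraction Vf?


Vf = n * FAW / (rho_f * h * 1000) = 21 * 201 / (1.9 * 4.2 * 1000) = 0.5289

0.5289


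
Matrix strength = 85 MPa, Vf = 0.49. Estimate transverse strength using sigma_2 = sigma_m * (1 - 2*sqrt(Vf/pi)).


factor = 1 - 2*sqrt(0.49/pi) = 0.2101
sigma_2 = 85 * 0.2101 = 17.86 MPa

17.86 MPa


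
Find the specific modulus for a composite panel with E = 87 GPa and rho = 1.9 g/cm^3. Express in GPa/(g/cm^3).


Specific stiffness = E/rho = 87/1.9 = 45.8 GPa/(g/cm^3)

45.8 GPa/(g/cm^3)


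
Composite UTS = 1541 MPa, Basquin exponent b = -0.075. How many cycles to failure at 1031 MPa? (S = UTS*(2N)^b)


N = 0.5 * (S/UTS)^(1/b) = 0.5 * (1031/1541)^(1/-0.075) = 106.2241 cycles

106.2241 cycles


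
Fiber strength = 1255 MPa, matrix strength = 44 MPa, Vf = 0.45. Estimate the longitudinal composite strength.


sigma_1 = sigma_f*Vf + sigma_m*(1-Vf) = 1255*0.45 + 44*0.55 = 589.0 MPa

589.0 MPa


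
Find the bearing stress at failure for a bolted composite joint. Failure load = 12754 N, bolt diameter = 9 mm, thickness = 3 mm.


sigma_br = F/(d*h) = 12754/(9*3) = 472.4 MPa

472.4 MPa


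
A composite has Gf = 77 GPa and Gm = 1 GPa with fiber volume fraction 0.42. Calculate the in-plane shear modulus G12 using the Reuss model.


1/G12 = Vf/Gf + (1-Vf)/Gm = 0.42/77 + 0.58/1
G12 = 1.71 GPa

1.71 GPa


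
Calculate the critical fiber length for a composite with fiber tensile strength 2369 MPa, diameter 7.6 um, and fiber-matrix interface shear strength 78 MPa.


Lc = sigma_f * d / (2 * tau_i) = 2369 * 7.6 / (2 * 78) = 115.4 um

115.4 um


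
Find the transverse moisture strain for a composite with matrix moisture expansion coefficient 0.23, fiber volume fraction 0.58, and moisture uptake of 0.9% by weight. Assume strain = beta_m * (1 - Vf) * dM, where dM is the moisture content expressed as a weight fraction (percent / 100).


dM = 0.9/100 = 0.009
strain = beta_m * (1-Vf) * dM = 0.23 * 0.42 * 0.009 = 0.0008694

0.0008694


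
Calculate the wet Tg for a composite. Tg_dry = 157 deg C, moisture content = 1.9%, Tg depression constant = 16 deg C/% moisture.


Tg_wet = Tg_dry - k*moisture = 157 - 16*1.9 = 126.6 deg C

126.6 deg C


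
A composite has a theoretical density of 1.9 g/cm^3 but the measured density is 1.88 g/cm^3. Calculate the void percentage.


Void% = (rho_theo - rho_actual)/rho_theo * 100 = (1.9 - 1.88)/1.9 * 100 = 1.05%

1.05%


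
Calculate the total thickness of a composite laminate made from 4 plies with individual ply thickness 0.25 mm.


h = n * t_ply = 4 * 0.25 = 1.0 mm

1.0 mm


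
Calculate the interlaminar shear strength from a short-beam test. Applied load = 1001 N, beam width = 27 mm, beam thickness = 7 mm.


ILSS = 3F/(4bh) = 3*1001/(4*27*7) = 3.97 MPa

3.97 MPa


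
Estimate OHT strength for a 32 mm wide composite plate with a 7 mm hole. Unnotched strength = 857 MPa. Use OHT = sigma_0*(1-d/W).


OHT = sigma_0*(1-d/W) = 857*(1-7/32) = 669.5 MPa

669.5 MPa


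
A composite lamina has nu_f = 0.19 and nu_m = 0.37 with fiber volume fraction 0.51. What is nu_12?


nu_12 = nu_f*Vf + nu_m*(1-Vf) = 0.19*0.51 + 0.37*0.49 = 0.2782

0.2782


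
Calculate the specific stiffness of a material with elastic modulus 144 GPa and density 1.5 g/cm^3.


Specific stiffness = E/rho = 144/1.5 = 96.0 GPa/(g/cm^3)

96.0 GPa/(g/cm^3)


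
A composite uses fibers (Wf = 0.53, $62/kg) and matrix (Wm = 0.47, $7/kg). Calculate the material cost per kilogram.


Cost = cost_f*Wf + cost_m*Wm = 62*0.53 + 7*0.47 = $36.15/kg

$36.15/kg


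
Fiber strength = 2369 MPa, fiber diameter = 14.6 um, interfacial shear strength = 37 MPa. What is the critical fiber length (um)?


Lc = sigma_f * d / (2 * tau_i) = 2369 * 14.6 / (2 * 37) = 467.4 um

467.4 um


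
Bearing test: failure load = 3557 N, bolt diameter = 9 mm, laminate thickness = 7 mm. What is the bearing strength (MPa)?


sigma_br = F/(d*h) = 3557/(9*7) = 56.5 MPa

56.5 MPa


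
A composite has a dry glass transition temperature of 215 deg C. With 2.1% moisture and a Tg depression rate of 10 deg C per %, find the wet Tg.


Tg_wet = Tg_dry - k*moisture = 215 - 10*2.1 = 194.0 deg C

194.0 deg C


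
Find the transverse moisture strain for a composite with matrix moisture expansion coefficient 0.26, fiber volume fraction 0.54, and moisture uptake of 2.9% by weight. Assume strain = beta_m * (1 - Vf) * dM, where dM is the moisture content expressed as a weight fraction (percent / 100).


dM = 2.9/100 = 0.029
strain = beta_m * (1-Vf) * dM = 0.26 * 0.46 * 0.029 = 0.0034684

0.0034684


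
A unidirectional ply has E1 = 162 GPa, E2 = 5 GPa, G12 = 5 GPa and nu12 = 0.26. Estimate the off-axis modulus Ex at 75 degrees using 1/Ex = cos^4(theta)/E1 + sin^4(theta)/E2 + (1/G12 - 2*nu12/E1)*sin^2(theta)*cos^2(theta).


cos^4(75) = 0.004487, sin^4(75) = 0.870513, sin^2(75)*cos^2(75) = 0.0625
1/G12 - 2*nu12/E1 = 1/5 - 2*0.26/162 = 0.19679 GPa^-1
1/Ex = 0.004487/162 + 0.870513/5 + 0.19679*0.0625 = 0.1864296 GPa^-1
Ex = 5.36 GPa

5.36 GPa


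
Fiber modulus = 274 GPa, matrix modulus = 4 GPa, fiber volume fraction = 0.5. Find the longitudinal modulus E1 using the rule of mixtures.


E1 = Ef*Vf + Em*(1-Vf) = 274*0.5 + 4*0.5 = 139.0 GPa

139.0 GPa


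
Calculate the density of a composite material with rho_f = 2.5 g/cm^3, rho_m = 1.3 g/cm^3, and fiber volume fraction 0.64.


rho_c = rho_f*Vf + rho_m*(1-Vf) = 2.5*0.64 + 1.3*0.36 = 2.068 g/cm^3

2.068 g/cm^3


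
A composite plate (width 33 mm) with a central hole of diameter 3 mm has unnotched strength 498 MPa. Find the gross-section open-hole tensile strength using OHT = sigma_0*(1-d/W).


OHT = sigma_0*(1-d/W) = 498*(1-3/33) = 452.7 MPa

452.7 MPa


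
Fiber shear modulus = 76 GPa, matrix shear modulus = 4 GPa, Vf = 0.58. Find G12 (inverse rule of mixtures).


1/G12 = Vf/Gf + (1-Vf)/Gm = 0.58/76 + 0.42/4
G12 = 8.88 GPa

8.88 GPa


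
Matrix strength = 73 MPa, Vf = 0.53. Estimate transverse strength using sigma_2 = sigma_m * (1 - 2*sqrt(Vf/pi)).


factor = 1 - 2*sqrt(0.53/pi) = 0.1785
sigma_2 = 73 * 0.1785 = 13.03 MPa

13.03 MPa


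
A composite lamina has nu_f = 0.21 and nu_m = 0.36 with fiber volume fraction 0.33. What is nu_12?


nu_12 = nu_f*Vf + nu_m*(1-Vf) = 0.21*0.33 + 0.36*0.67 = 0.3105

0.3105


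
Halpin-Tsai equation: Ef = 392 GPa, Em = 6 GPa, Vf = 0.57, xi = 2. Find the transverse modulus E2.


eta = (Ef/Em - 1)/(Ef/Em + xi) = (65.3333 - 1)/(65.3333 + 2) = 0.9554
E2 = Em*(1+xi*eta*Vf)/(1-eta*Vf) = 27.53 GPa

27.53 GPa


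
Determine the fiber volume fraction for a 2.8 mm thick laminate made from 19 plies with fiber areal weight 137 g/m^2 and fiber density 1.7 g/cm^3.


Vf = n * FAW / (rho_f * h * 1000) = 19 * 137 / (1.7 * 2.8 * 1000) = 0.5468

0.5468


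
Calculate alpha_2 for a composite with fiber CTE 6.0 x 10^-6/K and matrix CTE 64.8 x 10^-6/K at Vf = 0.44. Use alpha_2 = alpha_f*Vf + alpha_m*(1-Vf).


alpha_2 = alpha_f*Vf + alpha_m*(1-Vf) = 6.0*0.44 + 64.8*0.56 = 38.9 x 10^-6/K

38.9 x 10^-6/K


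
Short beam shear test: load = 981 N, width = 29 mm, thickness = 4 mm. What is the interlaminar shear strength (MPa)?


ILSS = 3F/(4bh) = 3*981/(4*29*4) = 6.34 MPa

6.34 MPa


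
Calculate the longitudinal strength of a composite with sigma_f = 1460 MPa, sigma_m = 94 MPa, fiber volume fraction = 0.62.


sigma_1 = sigma_f*Vf + sigma_m*(1-Vf) = 1460*0.62 + 94*0.38 = 940.9 MPa

940.9 MPa


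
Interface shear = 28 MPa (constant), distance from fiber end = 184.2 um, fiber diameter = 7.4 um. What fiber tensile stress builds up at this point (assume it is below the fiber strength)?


Force balance: sigma_f * (pi*d^2/4) = tau * (pi*d) * x  ->  sigma_f = 4 * tau * x / d
sigma_f = 4 * 28 * 184.2 / 7.4 = 2787.9 MPa

2787.9 MPa


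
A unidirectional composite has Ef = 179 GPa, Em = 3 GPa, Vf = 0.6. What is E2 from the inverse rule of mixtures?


1/E2 = Vf/Ef + (1-Vf)/Em = 0.6/179 + 0.4/3
E2 = 7.32 GPa

7.32 GPa


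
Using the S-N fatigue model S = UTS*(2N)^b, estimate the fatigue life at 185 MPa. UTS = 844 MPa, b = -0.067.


N = 0.5 * (S/UTS)^(1/b) = 0.5 * (185/844)^(1/-0.067) = 3.4462e+09 cycles

3.4462e+09 cycles


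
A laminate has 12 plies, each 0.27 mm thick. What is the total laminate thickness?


h = n * t_ply = 12 * 0.27 = 3.24 mm

3.24 mm


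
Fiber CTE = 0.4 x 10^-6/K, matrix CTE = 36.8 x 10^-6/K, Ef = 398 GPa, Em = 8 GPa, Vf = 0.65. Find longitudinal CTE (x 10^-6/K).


E1 = Ef*Vf + Em*(1-Vf) = 261.5
alpha_1 = (alpha_f*Ef*Vf + alpha_m*Em*(1-Vf))/E1 = 0.79 x 10^-6/K

0.79 x 10^-6/K


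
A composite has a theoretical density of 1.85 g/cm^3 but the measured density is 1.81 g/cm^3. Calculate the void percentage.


Void% = (rho_theo - rho_actual)/rho_theo * 100 = (1.85 - 1.81)/1.85 * 100 = 2.16%

2.16%


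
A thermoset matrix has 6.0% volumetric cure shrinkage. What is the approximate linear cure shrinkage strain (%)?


Linear shrinkage ≈ vol_shrink/3 = 6.0/3 = 2.0%

2.0%


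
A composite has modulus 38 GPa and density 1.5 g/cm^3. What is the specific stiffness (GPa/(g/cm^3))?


Specific stiffness = E/rho = 38/1.5 = 25.3 GPa/(g/cm^3)

25.3 GPa/(g/cm^3)


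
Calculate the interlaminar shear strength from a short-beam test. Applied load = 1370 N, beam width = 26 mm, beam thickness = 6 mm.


ILSS = 3F/(4bh) = 3*1370/(4*26*6) = 6.59 MPa

6.59 MPa


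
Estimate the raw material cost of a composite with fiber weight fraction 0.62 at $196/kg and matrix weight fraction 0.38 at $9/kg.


Cost = cost_f*Wf + cost_m*Wm = 196*0.62 + 9*0.38 = $124.94/kg

$124.94/kg


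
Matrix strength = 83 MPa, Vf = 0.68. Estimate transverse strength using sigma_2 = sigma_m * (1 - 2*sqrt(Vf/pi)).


factor = 1 - 2*sqrt(0.68/pi) = 0.0695
sigma_2 = 83 * 0.0695 = 5.77 MPa

5.77 MPa


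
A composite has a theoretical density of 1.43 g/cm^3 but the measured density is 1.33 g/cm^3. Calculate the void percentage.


Void% = (rho_theo - rho_actual)/rho_theo * 100 = (1.43 - 1.33)/1.43 * 100 = 6.99%

6.99%


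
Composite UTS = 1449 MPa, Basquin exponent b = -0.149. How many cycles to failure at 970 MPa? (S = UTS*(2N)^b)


N = 0.5 * (S/UTS)^(1/b) = 0.5 * (970/1449)^(1/-0.149) = 7.3917 cycles

7.3917 cycles


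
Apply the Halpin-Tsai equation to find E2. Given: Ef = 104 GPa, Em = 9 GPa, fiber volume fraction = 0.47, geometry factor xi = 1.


eta = (Ef/Em - 1)/(Ef/Em + xi) = (11.5556 - 1)/(11.5556 + 1) = 0.8407
E2 = Em*(1+xi*eta*Vf)/(1-eta*Vf) = 20.76 GPa

20.76 GPa


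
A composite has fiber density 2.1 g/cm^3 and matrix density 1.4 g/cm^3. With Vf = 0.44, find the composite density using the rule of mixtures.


rho_c = rho_f*Vf + rho_m*(1-Vf) = 2.1*0.44 + 1.4*0.56 = 1.708 g/cm^3

1.708 g/cm^3


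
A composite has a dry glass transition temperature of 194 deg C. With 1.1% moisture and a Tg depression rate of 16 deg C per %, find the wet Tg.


Tg_wet = Tg_dry - k*moisture = 194 - 16*1.1 = 176.4 deg C

176.4 deg C


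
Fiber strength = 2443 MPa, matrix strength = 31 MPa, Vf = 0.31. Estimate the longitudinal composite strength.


sigma_1 = sigma_f*Vf + sigma_m*(1-Vf) = 2443*0.31 + 31*0.69 = 778.7 MPa

778.7 MPa


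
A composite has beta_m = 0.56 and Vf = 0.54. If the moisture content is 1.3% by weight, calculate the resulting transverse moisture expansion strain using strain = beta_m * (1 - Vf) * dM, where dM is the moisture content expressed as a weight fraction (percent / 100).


dM = 1.3/100 = 0.013
strain = beta_m * (1-Vf) * dM = 0.56 * 0.46 * 0.013 = 0.0033488

0.0033488


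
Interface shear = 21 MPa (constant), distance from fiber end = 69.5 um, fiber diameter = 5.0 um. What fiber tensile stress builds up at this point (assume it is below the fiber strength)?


Force balance: sigma_f * (pi*d^2/4) = tau * (pi*d) * x  ->  sigma_f = 4 * tau * x / d
sigma_f = 4 * 21 * 69.5 / 5.0 = 1167.6 MPa

1167.6 MPa


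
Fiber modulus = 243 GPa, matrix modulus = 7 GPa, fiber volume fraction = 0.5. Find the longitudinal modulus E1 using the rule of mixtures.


E1 = Ef*Vf + Em*(1-Vf) = 243*0.5 + 7*0.5 = 125.0 GPa

125.0 GPa


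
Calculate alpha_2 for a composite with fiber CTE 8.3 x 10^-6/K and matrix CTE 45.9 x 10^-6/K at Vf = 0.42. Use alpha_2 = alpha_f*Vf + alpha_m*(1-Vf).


alpha_2 = alpha_f*Vf + alpha_m*(1-Vf) = 8.3*0.42 + 45.9*0.58 = 30.1 x 10^-6/K

30.1 x 10^-6/K


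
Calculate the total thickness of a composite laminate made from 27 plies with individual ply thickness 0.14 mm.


h = n * t_ply = 27 * 0.14 = 3.78 mm

3.78 mm


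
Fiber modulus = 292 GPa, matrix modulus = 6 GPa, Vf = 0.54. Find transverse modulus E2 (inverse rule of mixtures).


1/E2 = Vf/Ef + (1-Vf)/Em = 0.54/292 + 0.46/6
E2 = 12.74 GPa

12.74 GPa


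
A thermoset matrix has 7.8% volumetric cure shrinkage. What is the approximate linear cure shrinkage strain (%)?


Linear shrinkage ≈ vol_shrink/3 = 7.8/3 = 2.6%

2.6%


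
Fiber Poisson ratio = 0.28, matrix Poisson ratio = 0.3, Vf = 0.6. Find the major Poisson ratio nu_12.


nu_12 = nu_f*Vf + nu_m*(1-Vf) = 0.28*0.6 + 0.3*0.4 = 0.288

0.288


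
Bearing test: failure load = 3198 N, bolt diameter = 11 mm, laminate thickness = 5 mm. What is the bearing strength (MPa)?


sigma_br = F/(d*h) = 3198/(11*5) = 58.1 MPa

58.1 MPa


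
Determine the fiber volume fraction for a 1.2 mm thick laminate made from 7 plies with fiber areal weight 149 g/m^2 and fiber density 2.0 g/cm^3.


Vf = n * FAW / (rho_f * h * 1000) = 7 * 149 / (2.0 * 1.2 * 1000) = 0.4346

0.4346


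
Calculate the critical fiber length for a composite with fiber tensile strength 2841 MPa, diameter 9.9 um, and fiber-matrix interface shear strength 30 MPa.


Lc = sigma_f * d / (2 * tau_i) = 2841 * 9.9 / (2 * 30) = 468.8 um

468.8 um


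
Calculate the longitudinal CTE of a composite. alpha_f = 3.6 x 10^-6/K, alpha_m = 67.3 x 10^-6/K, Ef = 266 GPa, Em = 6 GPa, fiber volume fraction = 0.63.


E1 = Ef*Vf + Em*(1-Vf) = 169.8
alpha_1 = (alpha_f*Ef*Vf + alpha_m*Em*(1-Vf))/E1 = 4.43 x 10^-6/K

4.43 x 10^-6/K


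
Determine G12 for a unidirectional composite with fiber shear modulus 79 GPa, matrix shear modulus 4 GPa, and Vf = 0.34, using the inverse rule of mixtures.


1/G12 = Vf/Gf + (1-Vf)/Gm = 0.34/79 + 0.66/4
G12 = 5.91 GPa

5.91 GPa


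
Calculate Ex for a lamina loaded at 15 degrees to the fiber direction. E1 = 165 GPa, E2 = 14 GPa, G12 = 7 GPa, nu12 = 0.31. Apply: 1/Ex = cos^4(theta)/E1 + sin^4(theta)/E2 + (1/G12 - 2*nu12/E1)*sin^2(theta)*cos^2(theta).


cos^4(15) = 0.870513, sin^4(15) = 0.004487, sin^2(15)*cos^2(15) = 0.0625
1/G12 - 2*nu12/E1 = 1/7 - 2*0.31/165 = 0.1391 GPa^-1
1/Ex = 0.870513/165 + 0.004487/14 + 0.1391*0.0625 = 0.0142901 GPa^-1
Ex = 69.98 GPa

69.98 GPa


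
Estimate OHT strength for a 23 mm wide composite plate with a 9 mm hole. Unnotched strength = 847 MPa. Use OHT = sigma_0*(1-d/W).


OHT = sigma_0*(1-d/W) = 847*(1-9/23) = 515.6 MPa

515.6 MPa


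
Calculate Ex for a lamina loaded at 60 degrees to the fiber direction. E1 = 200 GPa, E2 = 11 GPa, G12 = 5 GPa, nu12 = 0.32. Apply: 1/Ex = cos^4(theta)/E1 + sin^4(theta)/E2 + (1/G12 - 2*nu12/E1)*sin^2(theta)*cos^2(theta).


cos^4(60) = 0.0625, sin^4(60) = 0.5625, sin^2(60)*cos^2(60) = 0.1875
1/G12 - 2*nu12/E1 = 1/5 - 2*0.32/200 = 0.1968 GPa^-1
1/Ex = 0.0625/200 + 0.5625/11 + 0.1968*0.1875 = 0.0883489 GPa^-1
Ex = 11.32 GPa

11.32 GPa


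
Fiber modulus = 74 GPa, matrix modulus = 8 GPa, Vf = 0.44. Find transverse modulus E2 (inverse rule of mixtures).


1/E2 = Vf/Ef + (1-Vf)/Em = 0.44/74 + 0.56/8
E2 = 13.17 GPa

13.17 GPa


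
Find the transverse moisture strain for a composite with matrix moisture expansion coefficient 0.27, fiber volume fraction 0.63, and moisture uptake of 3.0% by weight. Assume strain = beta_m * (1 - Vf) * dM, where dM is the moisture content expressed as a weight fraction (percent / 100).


dM = 3.0/100 = 0.03
strain = beta_m * (1-Vf) * dM = 0.27 * 0.37 * 0.03 = 0.002997

0.002997


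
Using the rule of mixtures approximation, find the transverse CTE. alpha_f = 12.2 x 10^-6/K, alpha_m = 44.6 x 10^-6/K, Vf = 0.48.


alpha_2 = alpha_f*Vf + alpha_m*(1-Vf) = 12.2*0.48 + 44.6*0.52 = 29.0 x 10^-6/K

29.0 x 10^-6/K


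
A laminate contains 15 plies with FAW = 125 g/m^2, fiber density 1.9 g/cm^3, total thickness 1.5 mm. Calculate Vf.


Vf = n * FAW / (rho_f * h * 1000) = 15 * 125 / (1.9 * 1.5 * 1000) = 0.6579

0.6579


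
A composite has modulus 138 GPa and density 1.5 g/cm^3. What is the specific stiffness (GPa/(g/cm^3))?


Specific stiffness = E/rho = 138/1.5 = 92.0 GPa/(g/cm^3)

92.0 GPa/(g/cm^3)


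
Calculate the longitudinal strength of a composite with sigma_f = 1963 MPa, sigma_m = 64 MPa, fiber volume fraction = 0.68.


sigma_1 = sigma_f*Vf + sigma_m*(1-Vf) = 1963*0.68 + 64*0.32 = 1355.3 MPa

1355.3 MPa
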